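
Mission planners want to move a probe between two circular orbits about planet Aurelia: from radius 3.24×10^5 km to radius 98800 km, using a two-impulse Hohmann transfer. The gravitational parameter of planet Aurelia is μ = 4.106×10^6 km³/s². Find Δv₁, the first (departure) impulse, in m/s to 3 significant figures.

Semi-major axis of the transfer orbit: a_t = (3.240×10^5 + 98800)/2 = 2.114×10^5 km.
On the circular orbit at r = 3.240×10^5 km, v_c = √(μ/r) = 3.560 km/s.
Transfer-orbit speed at the same r (vis-viva, a = a_t): v_t = √[μ(2/r − 1/a_t)] = 2.434 km/s.
Δv₁ = |v_t − v_c| = |2.434 − 3.560| = 1.126 km/s.

Δv₁ = 1130 m/s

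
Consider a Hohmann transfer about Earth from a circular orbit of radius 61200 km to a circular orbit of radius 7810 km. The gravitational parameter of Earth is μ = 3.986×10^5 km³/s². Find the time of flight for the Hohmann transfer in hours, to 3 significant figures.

Semi-major axis of the transfer orbit: a_t = (61200 + 7810)/2 = 34505 km.
By Kepler's third law the transfer-orbit period is T = 2π√(a_t³/μ), so t = T/2 = 31890 s.
Converting: 31890 s ÷ 3600 s/hour = 8.86 hours.

t = 8.86 hours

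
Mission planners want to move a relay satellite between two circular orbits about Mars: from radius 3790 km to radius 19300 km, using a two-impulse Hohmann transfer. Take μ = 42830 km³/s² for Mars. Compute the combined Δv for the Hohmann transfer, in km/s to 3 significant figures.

Δv = 1.62 km/s

Transfer-ellipse semi-major axis a_t = (r₁ + r₂)/2 = (3790 + 19300)/2 = 11545 km.
At r₁ the circular-orbit speed is v₁ = √(μ/r₁) = 3.3617 km/s.
On the transfer ellipse at r₁, vis-viva gives v_p = √[μ(2/r₁ − 1/a_t)] = 4.3465 km/s.
First burn Δv₁ = |v_p − v₁| = 0.9848 km/s.
Circular speed at r₂: v₂ = √(μ/r₂) = 1.4897 km/s.
Transfer-orbit speed at r₂: v_a = √[μ(2/r₂ − 1/a_t)] = 0.85353 km/s.
Second burn Δv₂ = |v₂ − v_a| = 0.6362 km/s.
Δv = Δv₁ + Δv₂ = 0.9848 + 0.6362 = 1.621 km/s.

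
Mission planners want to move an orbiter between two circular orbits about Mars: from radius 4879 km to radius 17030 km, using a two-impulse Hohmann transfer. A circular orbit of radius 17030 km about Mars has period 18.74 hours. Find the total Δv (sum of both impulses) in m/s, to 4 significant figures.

From Kepler's third law T² = 4π²r³/μ at r = 17030 km, T = 18.74 hours = 18.74 × 3600 s = 67464 s: μ = 4π²r³/T² = 42841.0 km³/s².
Semi-major axis of the transfer orbit: a_t = (4879 + 17030)/2 = 10954.5 km.
At r₁ the circular-orbit speed is v₁ = √(μ/r₁) = 2.963223 km/s.
On the transfer ellipse at r₁, v² = μ(2/r − 1/a) gives v_p = √[μ(2/r₁ − 1/a_t)] = 3.694668 km/s.
First burn Δv₁ = |v_p − v₁| = 0.7314 km/s.
At r₂, v₂ = √(μ/r₂) = 1.5861 km/s.
Transfer-orbit speed at r₂: v_a = √[μ(2/r₂ − 1/a_t)] = 1.0585 km/s.
Second burn Δv₂ = |v₂ − v_a| = 0.5276 km/s.
Total Δv = Δv₁ + Δv₂ = 1.259 km/s.

Δv = 1259 m/s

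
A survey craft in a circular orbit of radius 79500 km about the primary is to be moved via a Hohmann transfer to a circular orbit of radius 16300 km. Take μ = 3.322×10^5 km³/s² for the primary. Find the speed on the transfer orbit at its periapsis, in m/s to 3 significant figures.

v = 5820 m/s

Transfer-ellipse semi-major axis a_t = (r₁ + r₂)/2 = (79500 + 16300)/2 = 47900 km.
At periapsis, r = 16300 km.
Vis-viva: v = √[μ(2/r − 1/a_t)] = √[3.322×10^5 × (2/16300 − 1/47900)] = 5.816 km/s.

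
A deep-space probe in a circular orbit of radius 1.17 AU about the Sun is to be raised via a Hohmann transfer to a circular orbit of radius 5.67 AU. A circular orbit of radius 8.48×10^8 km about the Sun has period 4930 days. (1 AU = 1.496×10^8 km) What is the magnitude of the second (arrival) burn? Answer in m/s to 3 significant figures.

From Kepler's third law T² = 4π²r³/μ at r = 8.48×10^8 km, T = 4930 days = 4930 × 86400 s = 4.25952×10^8 s: μ = 4π²r³/T² = 1.32686×10^11 km³/s².
In km: r₁ = 1.17 × 1.496×10^8 = 1.75032×10^8 km; r₂ = 5.67 × 1.496×10^8 = 8.48232×10^8 km.
Semi-major axis of the transfer orbit: a_t = (1.75032×10^8 + 8.48232×10^8)/2 = 5.11632×10^8 km.
On the circular orbit at r = 8.48232×10^8 km, v_c = √(μ/r) = 12.507 km/s.
Transfer-orbit speed at the same r (vis-viva, a = a_t): v_t = √[μ(2/r − 1/a_t)] = 7.3154 km/s.
Δv₂ = |v_t − v_c| = |7.3154 − 12.507| = 5.192 km/s.

Δv₂ = 5190 m/s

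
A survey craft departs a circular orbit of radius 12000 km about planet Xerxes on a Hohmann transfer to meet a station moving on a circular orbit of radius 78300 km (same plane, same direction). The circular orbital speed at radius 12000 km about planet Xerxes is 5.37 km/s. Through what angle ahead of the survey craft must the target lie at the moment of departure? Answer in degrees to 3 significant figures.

From the circular-orbit relation v² = μ/r at r = 12000 km: μ = v²r = (5.37)² × 12000 = 3.46043×10^5 km³/s².
Transfer-ellipse semi-major axis a_t = (r₁ + r₂)/2 = (12000 + 78300)/2 = 45150 km.
Transfer time t = π√(a_t³/μ) = 51236 s.
The target's mean motion on its circular orbit is ω₂ = √(μ/r₂³) = 2.6849×10^-5 rad/s.
Angle swept by the target during transfer: ω₂·t = 1.3756 rad = 78.82°.
The survey craft traverses 180° on the transfer ellipse, so the target must lead by 180° − 78.82° = 101°.

φ = 101°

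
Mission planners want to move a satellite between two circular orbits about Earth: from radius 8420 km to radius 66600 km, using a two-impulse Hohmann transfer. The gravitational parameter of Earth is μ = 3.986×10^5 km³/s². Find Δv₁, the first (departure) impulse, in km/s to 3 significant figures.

The Hohmann ellipse has a_t = (r₁ + r₂)/2 = 37510 km.
On the circular orbit at r = 8420 km, v_c = √(μ/r) = 6.880 km/s.
Transfer-orbit speed at the same r (vis-viva, a = a_t): v_t = √[μ(2/r − 1/a_t)] = 9.168 km/s.
Δv₁ = |v_t − v_c| = |9.168 − 6.880| = 2.288 km/s.

Δv₁ = 2.29 km/s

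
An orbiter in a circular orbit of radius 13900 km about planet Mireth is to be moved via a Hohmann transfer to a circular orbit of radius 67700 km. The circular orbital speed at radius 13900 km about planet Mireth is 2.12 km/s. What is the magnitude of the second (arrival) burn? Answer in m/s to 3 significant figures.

Δv₂ = 400 m/s

From the circular-orbit relation v² = μ/r at r = 13900 km: μ = v²r = (2.12)² × 13900 = 62472.2 km³/s².
Semi-major axis of the transfer orbit: a_t = (13900 + 67700)/2 = 40800 km.
On the circular orbit at r = 67700 km, v_c = √(μ/r) = 0.9606 km/s.
Transfer-orbit speed at the same r (vis-viva, a = a_t): v_t = √[μ(2/r − 1/a_t)] = 0.5607 km/s.
Δv₂ = |v_t − v_c| = |0.5607 − 0.9606| = 0.3999 km/s.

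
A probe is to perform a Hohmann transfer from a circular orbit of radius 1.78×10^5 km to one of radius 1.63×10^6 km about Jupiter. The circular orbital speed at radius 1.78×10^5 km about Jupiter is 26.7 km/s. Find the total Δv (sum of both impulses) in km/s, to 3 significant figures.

Δv = 14.1 km/s

From the circular-orbit relation v² = μ/r at r = 1.78×10^5 km: μ = v²r = (26.7)² × 1.78×10^5 = 1.26894×10^8 km³/s².
The Hohmann ellipse has a_t = (r₁ + r₂)/2 = 9.040×10^5 km.
Circular speed at r₁: v₁ = √(μ/r₁) = √(1.26894×10^8/1.780×10^5) = 26.700 km/s.
Transfer-orbit speed at r₁ (vis-viva): v_p = √[μ(2/r₁ − 1/a_t)] = 35.853 km/s.
First burn Δv₁ = |v_p − v₁| = 9.153 km/s.
Circular speed at r₂: v₂ = √(μ/r₂) = 8.823 km/s.
Transfer-orbit speed at r₂: v_a = √[μ(2/r₂ − 1/a_t)] = 3.915 km/s.
Second burn Δv₂ = |v₂ − v_a| = 4.908 km/s.
Total Δv = Δv₁ + Δv₂ = 14.06 km/s.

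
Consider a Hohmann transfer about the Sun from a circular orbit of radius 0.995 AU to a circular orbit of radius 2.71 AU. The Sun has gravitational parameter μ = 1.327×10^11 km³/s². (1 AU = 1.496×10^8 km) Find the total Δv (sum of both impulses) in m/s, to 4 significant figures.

In km: r₁ = 0.995 × 1.496×10^8 = 1.48852×10^8 km; r₂ = 2.71 × 1.496×10^8 = 4.05416×10^8 km.
Semi-major axis of the transfer orbit: a_t = (1.48852×10^8 + 4.05416×10^8)/2 = 2.77134×10^8 km.
Circular speed at r₁: v₁ = √(μ/r₁) = √(1.327×10^11/1.48852×10^8) = 29.858 km/s.
On the transfer ellipse at r₁, vis-viva gives v_p = √[μ(2/r₁ − 1/a_t)] = 36.113 km/s.
First burn Δv₁ = |v_p − v₁| = 6.255 km/s.
Circular speed at r₂: v₂ = √(μ/r₂) = 18.092 km/s.
Transfer-orbit speed at r₂: v_a = √[μ(2/r₂ − 1/a_t)] = 13.259 km/s.
Second burn Δv₂ = |v₂ − v_a| = 4.833 km/s.
Total Δv = Δv₁ + Δv₂ = 11.09 km/s.

Δv = 11090 m/s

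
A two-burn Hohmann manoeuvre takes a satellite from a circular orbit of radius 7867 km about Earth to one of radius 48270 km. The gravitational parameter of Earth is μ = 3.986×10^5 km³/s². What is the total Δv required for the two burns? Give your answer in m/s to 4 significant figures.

Δv = 3569 m/s

The Hohmann ellipse has a_t = (r₁ + r₂)/2 = 28068.5 km.
At r₁ the circular-orbit speed is v₁ = √(μ/r₁) = 7.1181 km/s.
On the transfer ellipse at r₁, vis-viva gives v_p = √[μ(2/r₁ − 1/a_t)] = 9.3345 km/s.
First burn Δv₁ = |v_p − v₁| = 2.2164 km/s.
At r₂, v₂ = √(μ/r₂) = 2.8736 km/s.
Transfer-orbit speed at r₂: v_a = √[μ(2/r₂ − 1/a_t)] = 1.5213 km/s.
Second burn Δv₂ = |v₂ − v_a| = 1.3523 km/s.
Δv = Δv₁ + Δv₂ = 2.2164 + 1.3523 = 3.569 km/s.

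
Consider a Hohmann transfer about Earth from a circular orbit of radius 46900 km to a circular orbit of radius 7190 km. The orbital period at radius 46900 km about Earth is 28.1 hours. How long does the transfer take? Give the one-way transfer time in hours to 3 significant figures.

From Kepler's third law T² = 4π²r³/μ at r = 46900 km, T = 28.1 hours = 28.1 × 3600 s = 1.0116×10^5 s: μ = 4π²r³/T² = 3.97979×10^5 km³/s².
The Hohmann ellipse has a_t = (r₁ + r₂)/2 = 27045 km.
By Kepler's third law the transfer-orbit period is T = 2π√(a_t³/μ), so t = T/2 = 22150 s.
Converting: 22150 s ÷ 3600 s/hour = 6.15 hours.

t = 6.15 hours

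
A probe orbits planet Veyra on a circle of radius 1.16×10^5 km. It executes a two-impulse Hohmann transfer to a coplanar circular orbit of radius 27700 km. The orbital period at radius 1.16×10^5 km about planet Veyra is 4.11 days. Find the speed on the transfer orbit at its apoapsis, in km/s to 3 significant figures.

v = 1.27 km/s

From Kepler's third law T² = 4π²r³/μ at r = 1.16×10^5 km, T = 4.11 days = 4.11 × 86400 s = 3.55104×10^5 s: μ = 4π²r³/T² = 4.88678×10^5 km³/s².
The Hohmann ellipse has a_t = (r₁ + r₂)/2 = 71850 km.
The apoapsis of the transfer ellipse is at r = 1.160×10^5 km.
From the vis-viva equation, v = √[μ(2/r − 1/a_t)] = 1.274 km/s.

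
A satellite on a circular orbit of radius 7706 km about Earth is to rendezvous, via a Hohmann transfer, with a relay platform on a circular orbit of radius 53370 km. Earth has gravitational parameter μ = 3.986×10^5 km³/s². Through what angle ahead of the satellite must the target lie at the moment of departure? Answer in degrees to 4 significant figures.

φ = 102.1°

Semi-major axis of the transfer orbit: a_t = (7706 + 53370)/2 = 30538 km.
Transfer time t = π√(a_t³/μ) = 26555 s.
The target's mean motion on its circular orbit is ω₂ = √(μ/r₂³) = 5.1206×10^-5 rad/s.
Angle swept by the target during transfer: ω₂·t = 1.3598 rad = 77.91°.
Arrival is 180° from departure on the ellipse, so φ = 180° − 77.91° = 102.1°.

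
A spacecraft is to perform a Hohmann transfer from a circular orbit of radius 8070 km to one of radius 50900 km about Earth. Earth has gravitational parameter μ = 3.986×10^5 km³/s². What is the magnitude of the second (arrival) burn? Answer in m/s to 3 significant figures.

Δv₂ = 1330 m/s

Transfer-ellipse semi-major axis a_t = (r₁ + r₂)/2 = (8070 + 50900)/2 = 29485 km.
Circular speed at r = 50900 km: v_c = √(μ/r) = 2.798 km/s.
Transfer-orbit speed at the same r (vis-viva, a = a_t): v_t = √[μ(2/r − 1/a_t)] = 1.464 km/s.
Δv₂ = |v_t − v_c| = |1.464 − 2.798| = 1.334 km/s.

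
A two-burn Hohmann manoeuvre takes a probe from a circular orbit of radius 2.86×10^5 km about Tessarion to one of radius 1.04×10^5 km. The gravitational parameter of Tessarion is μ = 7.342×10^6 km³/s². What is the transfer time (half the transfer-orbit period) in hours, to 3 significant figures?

t = 27.7 hours

Transfer-ellipse semi-major axis a_t = (r₁ + r₂)/2 = (2.860×10^5 + 1.040×10^5)/2 = 1.950×10^5 km.
Half the transfer-orbit period gives t = π√(a_t³/μ) = 99840 s.
Converting: 99840 s ÷ 3600 s/hour = 27.7 hours.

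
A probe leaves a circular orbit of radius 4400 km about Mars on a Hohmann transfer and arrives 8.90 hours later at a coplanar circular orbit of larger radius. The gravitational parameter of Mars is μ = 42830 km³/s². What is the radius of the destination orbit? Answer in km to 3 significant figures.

r₂ = 28500 km

Transfer time t = 8.90 hours = 32040 s, and t = π√(a_t³/μ).
So a_t = (μ t²/π²)^(1/3) = (42830 × (32040)² / π²)^(1/3) = 16454 km.
Since a_t = (r₁ + r₂)/2, r₂ = 2a_t − r₁ = 2×16454 − 4400 = 28508 km.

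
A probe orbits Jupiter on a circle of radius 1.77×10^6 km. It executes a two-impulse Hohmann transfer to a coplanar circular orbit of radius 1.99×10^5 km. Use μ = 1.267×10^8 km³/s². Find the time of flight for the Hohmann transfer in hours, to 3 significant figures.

t = 75.7 hours

Semi-major axis of the transfer orbit: a_t = (1.770×10^6 + 1.990×10^5)/2 = 9.845×10^5 km.
Transfer time t = π√(a_t³/μ) = π√((9.845×10^5)³ / 1.267×10^8) = 2.726×10^5 s.
Converting: 2.726×10^5 s ÷ 3600 s/hour = 75.7 hours.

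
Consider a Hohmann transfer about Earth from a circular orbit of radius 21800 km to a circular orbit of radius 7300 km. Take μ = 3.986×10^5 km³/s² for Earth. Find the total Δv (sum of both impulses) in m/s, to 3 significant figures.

Δv = 2900 m/s

Transfer-ellipse semi-major axis a_t = (r₁ + r₂)/2 = (21800 + 7300)/2 = 14550 km.
Circular speed at r₁: v₁ = √(μ/r₁) = √(3.986×10^5/21800) = 4.276 km/s.
Transfer-orbit speed at r₁ (vis-viva): v_a = √[μ(2/r₁ − 1/a_t)] = 3.029 km/s.
First burn Δv₁ = |v_a − v₁| = 1.247 km/s.
At r₂, v₂ = √(μ/r₂) = 7.389 km/s.
Transfer-orbit speed at r₂: v_p = √[μ(2/r₂ − 1/a_t)] = 9.045 km/s.
Second burn Δv₂ = |v₂ − v_p| = 1.656 km/s.
Total Δv = Δv₁ + Δv₂ = 2.903 km/s.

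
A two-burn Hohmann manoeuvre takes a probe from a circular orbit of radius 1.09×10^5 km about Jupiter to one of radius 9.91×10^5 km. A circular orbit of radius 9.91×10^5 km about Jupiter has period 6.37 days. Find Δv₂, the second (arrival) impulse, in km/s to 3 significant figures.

Δv₂ = 6.28 km/s

From Kepler's third law T² = 4π²r³/μ at r = 9.91×10^5 km, T = 6.37 days = 6.37 × 86400 s = 5.50368×10^5 s: μ = 4π²r³/T² = 1.26845×10^8 km³/s².
Transfer-ellipse semi-major axis a_t = (r₁ + r₂)/2 = (1.090×10^5 + 9.910×10^5)/2 = 5.500×10^5 km.
Circular speed at r = 9.910×10^5 km: v_c = √(μ/r) = 11.3136 km/s.
Vis-viva on the transfer ellipse at r = 9.910×10^5 km gives v_t = √[μ(2/r − 1/a_t)] = 5.03654 km/s.
Δv₂ = |v_t − v_c| = |5.03654 − 11.3136| = 6.277 km/s.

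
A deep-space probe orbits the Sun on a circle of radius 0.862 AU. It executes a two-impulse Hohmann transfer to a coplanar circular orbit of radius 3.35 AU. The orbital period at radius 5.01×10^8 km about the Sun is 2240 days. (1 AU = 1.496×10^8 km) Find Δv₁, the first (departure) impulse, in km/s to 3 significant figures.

From Kepler's third law T² = 4π²r³/μ at r = 5.01×10^8 km, T = 2240 days = 2240 × 86400 s = 1.93536×10^8 s: μ = 4π²r³/T² = 1.32541×10^11 km³/s².
In km: r₁ = 0.862 × 1.496×10^8 = 1.289552×10^8 km; r₂ = 3.35 × 1.496×10^8 = 5.0116×10^8 km.
Transfer-ellipse semi-major axis a_t = (r₁ + r₂)/2 = (1.289552×10^8 + 5.0116×10^8)/2 = 3.150576×10^8 km.
Circular speed at r = 1.289552×10^8 km: v_c = √(μ/r) = 32.059 km/s.
Vis-viva on the transfer ellipse at r = 1.289552×10^8 km gives v_t = √[μ(2/r − 1/a_t)] = 40.434 km/s.
Δv₁ = |v_t − v_c| = |40.434 − 32.059| = 8.375 km/s.

Δv₁ = 8.37 km/s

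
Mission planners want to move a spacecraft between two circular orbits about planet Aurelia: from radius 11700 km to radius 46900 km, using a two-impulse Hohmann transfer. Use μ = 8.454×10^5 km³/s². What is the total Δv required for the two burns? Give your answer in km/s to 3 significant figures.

Δv = 3.82 km/s

Transfer-ellipse semi-major axis a_t = (r₁ + r₂)/2 = (11700 + 46900)/2 = 29300 km.
Circular speed at r₁: v₁ = √(μ/r₁) = √(8.454×10^5/11700) = 8.50038 km/s.
Transfer-orbit speed at r₁ (v² = μ(2/r − 1/a)): v_p = √[μ(2/r₁ − 1/a_t)] = 10.7545 km/s.
First burn Δv₁ = |v_p − v₁| = 2.254 km/s.
Circular speed at r₂: v₂ = √(μ/r₂) = 4.246 km/s.
Transfer-orbit speed at r₂: v_a = √[μ(2/r₂ − 1/a_t)] = 2.683 km/s.
Second burn Δv₂ = |v₂ − v_a| = 1.563 km/s.
Δv = Δv₁ + Δv₂ = 2.254 + 1.563 = 3.817 km/s.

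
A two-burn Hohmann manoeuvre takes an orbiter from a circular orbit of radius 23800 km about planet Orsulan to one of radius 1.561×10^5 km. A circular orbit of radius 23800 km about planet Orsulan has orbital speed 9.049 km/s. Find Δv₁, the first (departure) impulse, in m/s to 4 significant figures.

From the circular-orbit relation v² = μ/r at r = 23800 km: μ = v²r = (9.049)² × 23800 = 1.94885×10^6 km³/s².
The Hohmann ellipse has a_t = (r₁ + r₂)/2 = 89950 km.
Circular speed at r = 23800 km: v_c = √(μ/r) = 9.0490 km/s.
Vis-viva on the transfer ellipse at r = 23800 km gives v_t = √[μ(2/r − 1/a_t)] = 11.921 km/s.
Δv₁ = |v_t − v_c| = |11.921 − 9.0490| = 2.872 km/s.

Δv₁ = 2872 m/s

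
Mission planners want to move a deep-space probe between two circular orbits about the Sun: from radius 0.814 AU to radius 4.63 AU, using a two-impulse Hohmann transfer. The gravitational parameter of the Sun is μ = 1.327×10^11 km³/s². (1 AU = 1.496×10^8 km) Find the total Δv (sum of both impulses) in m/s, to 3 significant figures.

Δv = 16300 m/s

In km: r₁ = 0.814 × 1.496×10^8 = 1.217744×10^8 km; r₂ = 4.63 × 1.496×10^8 = 6.92648×10^8 km.
Semi-major axis of the transfer orbit: a_t = (1.217744×10^8 + 6.92648×10^8)/2 = 4.072112×10^8 km.
At r₁ the circular-orbit speed is v₁ = √(μ/r₁) = 33.01 km/s.
Transfer-orbit speed at r₁ (vis-viva equation): v_p = √[μ(2/r₁ − 1/a_t)] = 43.05 km/s.
First burn Δv₁ = |v_p − v₁| = 10.04 km/s.
Circular speed at r₂: v₂ = √(μ/r₂) = 13.841 km/s.
Transfer-orbit speed at r₂: v_a = √[μ(2/r₂ − 1/a_t)] = 7.5692 km/s.
Second burn Δv₂ = |v₂ − v_a| = 6.272 km/s.
Total Δv = Δv₁ + Δv₂ = 16.31 km/s.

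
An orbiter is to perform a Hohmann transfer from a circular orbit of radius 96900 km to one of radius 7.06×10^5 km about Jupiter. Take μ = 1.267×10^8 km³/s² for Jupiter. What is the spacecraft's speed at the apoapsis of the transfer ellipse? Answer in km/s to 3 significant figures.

v = 6.58 km/s

The Hohmann ellipse has a_t = (r₁ + r₂)/2 = 4.0145×10^5 km.
The apoapsis of the transfer ellipse is at r = 7.060×10^5 km.
Applying v² = μ(2/r − 1/a_t): v = 6.582 km/s.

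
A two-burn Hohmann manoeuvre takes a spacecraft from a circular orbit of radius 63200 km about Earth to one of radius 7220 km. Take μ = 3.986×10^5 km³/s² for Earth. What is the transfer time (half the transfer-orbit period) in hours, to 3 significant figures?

t = 9.13 hours

The Hohmann ellipse has a_t = (r₁ + r₂)/2 = 35210 km.
By Kepler's third law the transfer-orbit period is T = 2π√(a_t³/μ), so t = T/2 = 32880 s.
Converting: 32880 s ÷ 3600 s/hour = 9.13 hours.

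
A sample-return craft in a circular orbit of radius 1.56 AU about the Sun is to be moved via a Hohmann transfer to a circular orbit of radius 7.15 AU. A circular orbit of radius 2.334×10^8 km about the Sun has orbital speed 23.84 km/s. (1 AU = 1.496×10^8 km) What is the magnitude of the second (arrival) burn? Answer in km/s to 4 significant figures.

From the circular-orbit relation v² = μ/r at r = 2.334×10^8 km: μ = v²r = (23.84)² × 2.334×10^8 = 1.32652×10^11 km³/s².
In km: r₁ = 1.56 × 1.496×10^8 = 2.33376×10^8 km; r₂ = 7.15 × 1.496×10^8 = 1.06964×10^9 km.
The Hohmann ellipse has a_t = (r₁ + r₂)/2 = 6.51508×10^8 km.
Circular speed at r = 1.06964×10^9 km: v_c = √(μ/r) = 11.136 km/s.
Transfer-orbit speed at the same r (vis-viva, a = a_t): v_t = √[μ(2/r − 1/a_t)] = 6.6651 km/s.
Δv₂ = |v_t − v_c| = |6.6651 − 11.136| = 4.471 km/s.

Δv₂ = 4.471 km/s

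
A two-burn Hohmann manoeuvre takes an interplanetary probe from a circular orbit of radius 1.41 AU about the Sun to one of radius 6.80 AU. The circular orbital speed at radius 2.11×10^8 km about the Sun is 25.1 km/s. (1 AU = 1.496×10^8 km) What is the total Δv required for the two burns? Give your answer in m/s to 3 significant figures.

Δv = 11900 m/s

From the circular-orbit relation v² = μ/r at r = 2.11×10^8 km: μ = v²r = (25.1)² × 2.11×10^8 = 1.32932×10^11 km³/s².
In km: r₁ = 1.41 × 1.496×10^8 = 2.10936×10^8 km; r₂ = 6.80 × 1.496×10^8 = 1.01728×10^9 km.
Semi-major axis of the transfer orbit: a_t = (2.10936×10^8 + 1.01728×10^9)/2 = 6.14108×10^8 km.
Circular speed at r₁: v₁ = √(μ/r₁) = √(1.32932×10^11/2.10936×10^8) = 25.104 km/s.
Transfer-orbit speed at r₁ (vis-viva): v_p = √[μ(2/r₁ − 1/a_t)] = 32.310 km/s.
First burn Δv₁ = |v_p − v₁| = 7.206 km/s.
Circular speed at r₂: v₂ = √(μ/r₂) = 11.4313 km/s.
Transfer-orbit speed at r₂: v_a = √[μ(2/r₂ − 1/a_t)] = 6.69958 km/s.
Second burn Δv₂ = |v₂ − v_a| = 4.732 km/s.
Δv = Δv₁ + Δv₂ = 7.206 + 4.732 = 11.94 km/s.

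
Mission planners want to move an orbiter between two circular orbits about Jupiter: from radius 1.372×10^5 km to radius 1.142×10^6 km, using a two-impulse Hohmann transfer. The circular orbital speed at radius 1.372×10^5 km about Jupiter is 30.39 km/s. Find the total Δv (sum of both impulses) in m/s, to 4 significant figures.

From the circular-orbit relation v² = μ/r at r = 1.372×10^5 km: μ = v²r = (30.39)² × 1.372×10^5 = 1.26711×10^8 km³/s².
The Hohmann ellipse has a_t = (r₁ + r₂)/2 = 6.396×10^5 km.
Circular speed at r₁: v₁ = √(μ/r₁) = √(1.26711×10^8/1.372×10^5) = 30.390 km/s.
Transfer-orbit speed at r₁ (vis-viva): v_p = √[μ(2/r₁ − 1/a_t)] = 40.608 km/s.
First burn Δv₁ = |v_p − v₁| = 10.218 km/s.
At r₂, v₂ = √(μ/r₂) = 10.5335 km/s.
Transfer-orbit speed at r₂: v_a = √[μ(2/r₂ − 1/a_t)] = 4.87863 km/s.
Second burn Δv₂ = |v₂ − v_a| = 5.6549 km/s.
Total Δv = Δv₁ + Δv₂ = 15.87 km/s.

Δv = 15870 m/s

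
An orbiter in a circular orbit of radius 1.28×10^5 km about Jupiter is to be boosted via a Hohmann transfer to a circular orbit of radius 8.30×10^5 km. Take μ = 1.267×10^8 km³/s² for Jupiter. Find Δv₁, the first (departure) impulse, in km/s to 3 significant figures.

Transfer-ellipse semi-major axis a_t = (r₁ + r₂)/2 = (1.280×10^5 + 8.300×10^5)/2 = 4.790×10^5 km.
Circular speed at r = 1.280×10^5 km: v_c = √(μ/r) = 31.462 km/s.
Transfer-orbit speed at the same r (vis-viva, a = a_t): v_t = √[μ(2/r − 1/a_t)] = 41.415 km/s.
Δv₁ = |v_t − v_c| = |41.415 − 31.462| = 9.953 km/s.

Δv₁ = 9.95 km/s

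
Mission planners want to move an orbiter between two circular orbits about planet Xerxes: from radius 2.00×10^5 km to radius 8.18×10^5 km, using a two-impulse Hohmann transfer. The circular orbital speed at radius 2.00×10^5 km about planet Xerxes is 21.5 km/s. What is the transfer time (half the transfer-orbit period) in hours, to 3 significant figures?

t = 33.0 hours

From the circular-orbit relation v² = μ/r at r = 2.00×10^5 km: μ = v²r = (21.5)² × 2.00×10^5 = 9.24500×10^7 km³/s².
The Hohmann ellipse has a_t = (r₁ + r₂)/2 = 5.090×10^5 km.
By Kepler's third law the transfer-orbit period is T = 2π√(a_t³/μ), so t = T/2 = 1.187×10^5 s.
Converting: 1.187×10^5 s ÷ 3600 s/hour = 33.0 hours.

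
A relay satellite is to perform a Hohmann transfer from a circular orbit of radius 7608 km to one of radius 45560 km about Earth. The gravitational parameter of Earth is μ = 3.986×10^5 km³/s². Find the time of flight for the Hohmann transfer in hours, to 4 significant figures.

t = 5.991 hours

The Hohmann ellipse has a_t = (r₁ + r₂)/2 = 26584 km.
By Kepler's third law the transfer-orbit period is T = 2π√(a_t³/μ), so t = T/2 = 21568 s.
Converting: 21568 s ÷ 3600 s/hour = 5.991 hours.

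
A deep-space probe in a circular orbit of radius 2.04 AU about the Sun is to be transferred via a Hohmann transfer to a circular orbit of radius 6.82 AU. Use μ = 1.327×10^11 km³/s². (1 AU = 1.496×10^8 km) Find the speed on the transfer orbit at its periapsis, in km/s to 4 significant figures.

v = 25.87 km/s

In km: r₁ = 2.04 × 1.496×10^8 = 3.05184×10^8 km; r₂ = 6.82 × 1.496×10^8 = 1.020272×10^9 km.
Transfer-ellipse semi-major axis a_t = (r₁ + r₂)/2 = (3.05184×10^8 + 1.020272×10^9)/2 = 6.62728×10^8 km.
The periapsis of the transfer ellipse is at r = 3.05184×10^8 km.
Applying v² = μ(2/r − 1/a_t): v = 25.87 km/s.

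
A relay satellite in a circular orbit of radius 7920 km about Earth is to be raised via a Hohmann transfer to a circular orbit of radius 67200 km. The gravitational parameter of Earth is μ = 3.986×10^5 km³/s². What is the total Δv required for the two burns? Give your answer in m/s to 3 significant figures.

Δv = 3710 m/s

Transfer-ellipse semi-major axis a_t = (r₁ + r₂)/2 = (7920 + 67200)/2 = 37560 km.
Circular speed at r₁: v₁ = √(μ/r₁) = √(3.986×10^5/7920) = 7.094 km/s.
On the transfer ellipse at r₁, vis-viva equation gives v_p = √[μ(2/r₁ − 1/a_t)] = 9.489 km/s.
First burn Δv₁ = |v_p − v₁| = 2.395 km/s.
At r₂, v₂ = √(μ/r₂) = 2.435 km/s.
Transfer-orbit speed at r₂: v_a = √[μ(2/r₂ − 1/a_t)] = 1.118 km/s.
Second burn Δv₂ = |v₂ − v_a| = 1.317 km/s.
Total Δv = Δv₁ + Δv₂ = 3.712 km/s.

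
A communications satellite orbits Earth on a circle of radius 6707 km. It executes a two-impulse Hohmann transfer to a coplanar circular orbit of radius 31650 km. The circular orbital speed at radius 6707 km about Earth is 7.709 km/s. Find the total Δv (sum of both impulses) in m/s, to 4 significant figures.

Δv = 3644 m/s

From the circular-orbit relation v² = μ/r at r = 6707 km: μ = v²r = (7.709)² × 6707 = 3.98588×10^5 km³/s².
Semi-major axis of the transfer orbit: a_t = (6707 + 31650)/2 = 19178.5 km.
At r₁ the circular-orbit speed is v₁ = √(μ/r₁) = 7.709 km/s.
Transfer-orbit speed at r₁ (vis-viva): v_p = √[μ(2/r₁ − 1/a_t)] = 9.903 km/s.
First burn Δv₁ = |v_p − v₁| = 2.194 km/s.
Circular speed at r₂: v₂ = √(μ/r₂) = 3.549 km/s.
Transfer-orbit speed at r₂: v_a = √[μ(2/r₂ − 1/a_t)] = 2.099 km/s.
Second burn Δv₂ = |v₂ − v_a| = 1.450 km/s.
Total Δv = Δv₁ + Δv₂ = 3.644 km/s.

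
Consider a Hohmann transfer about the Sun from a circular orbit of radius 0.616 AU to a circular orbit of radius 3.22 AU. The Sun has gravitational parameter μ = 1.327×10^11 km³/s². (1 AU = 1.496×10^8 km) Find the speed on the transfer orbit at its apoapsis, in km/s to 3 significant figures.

v = 9.41 km/s

In km: r₁ = 0.616 × 1.496×10^8 = 9.21536×10^7 km; r₂ = 3.22 × 1.496×10^8 = 4.81712×10^8 km.
Transfer-ellipse semi-major axis a_t = (r₁ + r₂)/2 = (9.21536×10^7 + 4.81712×10^8)/2 = 2.869328×10^8 km.
At apoapsis, r = 4.81712×10^8 km.
Applying v² = μ(2/r − 1/a_t): v = 9.406 km/s.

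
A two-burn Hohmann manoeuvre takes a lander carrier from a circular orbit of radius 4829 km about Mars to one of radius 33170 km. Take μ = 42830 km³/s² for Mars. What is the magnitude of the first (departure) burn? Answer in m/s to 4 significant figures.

Transfer-ellipse semi-major axis a_t = (r₁ + r₂)/2 = (4829 + 33170)/2 = 18999.5 km.
On the circular orbit at r = 4829 km, v_c = √(μ/r) = 2.9781 km/s.
Transfer-orbit speed at the same r (vis-viva, a = a_t): v_t = √[μ(2/r − 1/a_t)] = 3.9350 km/s.
Δv₁ = |v_t − v_c| = |3.9350 − 2.9781| = 0.9569 km/s.

Δv₁ = 956.9 m/s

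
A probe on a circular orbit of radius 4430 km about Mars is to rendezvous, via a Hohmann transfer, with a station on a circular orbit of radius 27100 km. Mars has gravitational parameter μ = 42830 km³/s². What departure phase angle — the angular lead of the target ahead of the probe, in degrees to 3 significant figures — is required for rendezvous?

φ = 100°

Semi-major axis of the transfer orbit: a_t = (4430 + 27100)/2 = 15765 km.
The half-period of the transfer ellipse is t = π√(a_t³/μ) = 30050 s.
The target's mean motion on its circular orbit is ω₂ = √(μ/r₂³) = 4.639×10^-5 rad/s.
Angle swept by the target during transfer: ω₂·t = 1.394 rad = 79.87°.
Arrival is 180° from departure on the ellipse, so φ = 180° − 79.87° = 100°.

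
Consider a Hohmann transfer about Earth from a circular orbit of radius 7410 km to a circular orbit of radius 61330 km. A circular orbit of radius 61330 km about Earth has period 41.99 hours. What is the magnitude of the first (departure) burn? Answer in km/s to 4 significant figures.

Δv₁ = 2.463 km/s

From Kepler's third law T² = 4π²r³/μ at r = 61330 km, T = 41.99 hours = 41.99 × 3600 s = 1.51164×10^5 s: μ = 4π²r³/T² = 3.98549×10^5 km³/s².
Transfer-ellipse semi-major axis a_t = (r₁ + r₂)/2 = (7410 + 61330)/2 = 34370 km.
Circular speed at r = 7410 km: v_c = √(μ/r) = 7.334 km/s.
Vis-viva on the transfer ellipse at r = 7410 km gives v_t = √[μ(2/r − 1/a_t)] = 9.797 km/s.
Δv₁ = |v_t − v_c| = |9.797 − 7.334| = 2.463 km/s.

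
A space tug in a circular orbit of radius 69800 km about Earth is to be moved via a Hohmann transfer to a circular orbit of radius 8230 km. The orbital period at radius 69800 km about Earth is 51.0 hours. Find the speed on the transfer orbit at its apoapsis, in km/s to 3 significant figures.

v = 1.10 km/s

From Kepler's third law T² = 4π²r³/μ at r = 69800 km, T = 51.0 hours = 51.0 × 3600 s = 1.836×10^5 s: μ = 4π²r³/T² = 3.98273×10^5 km³/s².
Semi-major axis of the transfer orbit: a_t = (69800 + 8230)/2 = 39015 km.
At apoapsis, r = 69800 km.
Vis-viva: v = √[μ(2/r − 1/a_t)] = √[3.98273×10^5 × (2/69800 − 1/39015)] = 1.097 km/s.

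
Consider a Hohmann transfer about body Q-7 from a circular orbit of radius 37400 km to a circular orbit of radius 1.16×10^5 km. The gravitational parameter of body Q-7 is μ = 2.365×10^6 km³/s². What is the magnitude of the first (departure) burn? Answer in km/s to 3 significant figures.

Semi-major axis of the transfer orbit: a_t = (37400 + 1.160×10^5)/2 = 76700 km.
On the circular orbit at r = 37400 km, v_c = √(μ/r) = 7.952 km/s.
Vis-viva on the transfer ellipse at r = 37400 km gives v_t = √[μ(2/r − 1/a_t)] = 9.779 km/s.
Δv₁ = |v_t − v_c| = |9.779 − 7.952| = 1.827 km/s.

Δv₁ = 1.83 km/s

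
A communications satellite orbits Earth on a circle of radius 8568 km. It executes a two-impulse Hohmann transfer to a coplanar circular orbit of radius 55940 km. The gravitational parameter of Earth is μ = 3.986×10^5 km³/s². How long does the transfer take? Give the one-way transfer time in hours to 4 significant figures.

Semi-major axis of the transfer orbit: a_t = (8568 + 55940)/2 = 32254 km.
Transfer time t = π√(a_t³/μ) = π√((32254)³ / 3.986×10^5) = 28824 s.
Converting: 28824 s ÷ 3600 s/hour = 8.007 hours.

t = 8.007 hours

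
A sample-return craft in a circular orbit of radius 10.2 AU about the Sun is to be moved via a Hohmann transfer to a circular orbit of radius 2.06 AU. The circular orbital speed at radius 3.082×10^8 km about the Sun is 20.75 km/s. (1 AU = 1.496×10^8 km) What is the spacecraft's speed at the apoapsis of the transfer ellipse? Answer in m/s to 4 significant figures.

v = 5406 m/s

From the circular-orbit relation v² = μ/r at r = 3.082×10^8 km: μ = v²r = (20.75)² × 3.082×10^8 = 1.32699×10^11 km³/s².
In km: r₁ = 10.2 × 1.496×10^8 = 1.52592×10^9 km; r₂ = 2.06 × 1.496×10^8 = 3.08176×10^8 km.
Semi-major axis of the transfer orbit: a_t = (1.52592×10^9 + 3.08176×10^8)/2 = 9.17048×10^8 km.
The apoapsis of the transfer ellipse is at r = 1.52592×10^9 km.
Applying v² = μ(2/r − 1/a_t): v = 5.406 km/s.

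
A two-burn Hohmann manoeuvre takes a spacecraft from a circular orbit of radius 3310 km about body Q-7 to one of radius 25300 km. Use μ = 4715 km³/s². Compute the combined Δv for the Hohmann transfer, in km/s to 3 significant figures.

The Hohmann ellipse has a_t = (r₁ + r₂)/2 = 14305 km.
Circular speed at r₁: v₁ = √(μ/r₁) = √(4715/3310) = 1.19351 km/s.
Transfer-orbit speed at r₁ (v² = μ(2/r − 1/a)): v_p = √[μ(2/r₁ − 1/a_t)] = 1.58724 km/s.
First burn Δv₁ = |v_p − v₁| = 0.39373 km/s.
Circular speed at r₂: v₂ = √(μ/r₂) = 0.43170 km/s.
Transfer-orbit speed at r₂: v_a = √[μ(2/r₂ − 1/a_t)] = 0.20766 km/s.
Second burn Δv₂ = |v₂ − v_a| = 0.22404 km/s.
Total Δv = Δv₁ + Δv₂ = 0.6178 km/s.

Δv = 0.618 km/s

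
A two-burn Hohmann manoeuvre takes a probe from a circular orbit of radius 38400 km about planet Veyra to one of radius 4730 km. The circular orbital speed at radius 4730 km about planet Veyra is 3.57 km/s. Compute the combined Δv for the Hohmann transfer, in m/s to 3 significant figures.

From the circular-orbit relation v² = μ/r at r = 4730 km: μ = v²r = (3.57)² × 4730 = 60283.4 km³/s².
Semi-major axis of the transfer orbit: a_t = (38400 + 4730)/2 = 21565 km.
Circular speed at r₁: v₁ = √(μ/r₁) = √(60283.4/38400) = 1.2529 km/s.
On the transfer ellipse at r₁, v² = μ(2/r − 1/a) gives v_a = √[μ(2/r₁ − 1/a_t)] = 0.58680 km/s.
First burn Δv₁ = |v_a − v₁| = 0.6661 km/s.
Circular speed at r₂: v₂ = √(μ/r₂) = 3.570 km/s.
Transfer-orbit speed at r₂: v_p = √[μ(2/r₂ − 1/a_t)] = 4.764 km/s.
Second burn Δv₂ = |v₂ − v_p| = 1.194 km/s.
Δv = Δv₁ + Δv₂ = 0.6661 + 1.194 = 1.860 km/s.

Δv = 1860 m/s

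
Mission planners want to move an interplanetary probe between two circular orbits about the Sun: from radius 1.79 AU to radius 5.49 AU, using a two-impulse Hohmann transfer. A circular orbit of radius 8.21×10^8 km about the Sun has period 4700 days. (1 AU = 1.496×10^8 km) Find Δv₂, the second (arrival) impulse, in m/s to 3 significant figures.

Δv₂ = 3790 m/s

From Kepler's third law T² = 4π²r³/μ at r = 8.21×10^8 km, T = 4700 days = 4700 × 86400 s = 4.0608×10^8 s: μ = 4π²r³/T² = 1.32485×10^11 km³/s².
In km: r₁ = 1.79 × 1.496×10^8 = 2.67784×10^8 km; r₂ = 5.49 × 1.496×10^8 = 8.21304×10^8 km.
The Hohmann ellipse has a_t = (r₁ + r₂)/2 = 5.44544×10^8 km.
On the circular orbit at r = 8.21304×10^8 km, v_c = √(μ/r) = 12.70 km/s.
Transfer-orbit speed at the same r (vis-viva, a = a_t): v_t = √[μ(2/r − 1/a_t)] = 8.906 km/s.
Δv₂ = |v_t − v_c| = |8.906 − 12.70| = 3.794 km/s.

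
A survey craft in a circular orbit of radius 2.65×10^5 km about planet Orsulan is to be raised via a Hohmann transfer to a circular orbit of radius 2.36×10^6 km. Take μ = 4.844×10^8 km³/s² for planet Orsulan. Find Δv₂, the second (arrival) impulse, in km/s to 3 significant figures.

Δv₂ = 7.89 km/s

Semi-major axis of the transfer orbit: a_t = (2.650×10^5 + 2.360×10^6)/2 = 1.3125×10^6 km.
Circular speed at r = 2.360×10^6 km: v_c = √(μ/r) = 14.3267 km/s.
Vis-viva on the transfer ellipse at r = 2.360×10^6 km gives v_t = √[μ(2/r − 1/a_t)] = 6.43753 km/s.
Δv₂ = |v_t − v_c| = |6.43753 − 14.3267| = 7.889 km/s.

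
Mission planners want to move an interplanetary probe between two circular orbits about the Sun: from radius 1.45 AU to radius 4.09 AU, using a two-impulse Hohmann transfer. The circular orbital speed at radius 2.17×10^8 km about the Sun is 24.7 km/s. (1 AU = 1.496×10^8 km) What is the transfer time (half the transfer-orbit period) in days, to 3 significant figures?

From the circular-orbit relation v² = μ/r at r = 2.17×10^8 km: μ = v²r = (24.7)² × 2.17×10^8 = 1.32390×10^11 km³/s².
In km: r₁ = 1.45 × 1.496×10^8 = 2.1692×10^8 km; r₂ = 4.09 × 1.496×10^8 = 6.11864×10^8 km.
The Hohmann ellipse has a_t = (r₁ + r₂)/2 = 4.14392×10^8 km.
By Kepler's third law the transfer-orbit period is T = 2π√(a_t³/μ), so t = T/2 = 7.283×10^7 s.
Converting: 7.283×10^7 s ÷ 86400 s/day = 843 days.

t = 843 days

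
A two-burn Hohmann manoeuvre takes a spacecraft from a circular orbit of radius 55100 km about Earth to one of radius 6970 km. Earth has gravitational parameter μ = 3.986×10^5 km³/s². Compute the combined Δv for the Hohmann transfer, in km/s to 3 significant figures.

Δv = 3.93 km/s

The Hohmann ellipse has a_t = (r₁ + r₂)/2 = 31035 km.
Circular speed at r₁: v₁ = √(μ/r₁) = √(3.986×10^5/55100) = 2.690 km/s.
Transfer-orbit speed at r₁ (vis-viva): v_a = √[μ(2/r₁ − 1/a_t)] = 1.275 km/s.
First burn Δv₁ = |v_a − v₁| = 1.415 km/s.
At r₂, v₂ = √(μ/r₂) = 7.5623 km/s.
Transfer-orbit speed at r₂: v_p = √[μ(2/r₂ − 1/a_t)] = 10.076 km/s.
Second burn Δv₂ = |v₂ − v_p| = 2.514 km/s.
Total Δv = Δv₁ + Δv₂ = 3.929 km/s.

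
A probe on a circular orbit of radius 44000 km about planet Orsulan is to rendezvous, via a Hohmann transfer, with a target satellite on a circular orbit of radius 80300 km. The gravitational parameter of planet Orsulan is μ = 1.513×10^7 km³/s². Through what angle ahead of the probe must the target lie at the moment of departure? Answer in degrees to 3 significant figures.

φ = 57.4°

Transfer-ellipse semi-major axis a_t = (r₁ + r₂)/2 = (44000 + 80300)/2 = 62150 km.
Transfer time t = π√(a_t³/μ) = 12514 s.
The target's mean motion on its circular orbit is ω₂ = √(μ/r₂³) = 1.7094×10^-4 rad/s.
Angle swept by the target during transfer: ω₂·t = 2.139 rad = 122.6°.
The probe traverses 180° on the transfer ellipse, so the target must lead by 180° − 122.6° = 57.4°.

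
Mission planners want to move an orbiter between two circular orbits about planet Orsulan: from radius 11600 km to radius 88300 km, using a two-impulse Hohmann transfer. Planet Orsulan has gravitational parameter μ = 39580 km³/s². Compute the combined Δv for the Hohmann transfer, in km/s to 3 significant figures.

Semi-major axis of the transfer orbit: a_t = (11600 + 88300)/2 = 49950 km.
Circular speed at r₁: v₁ = √(μ/r₁) = √(39580/11600) = 1.8472 km/s.
On the transfer ellipse at r₁, v² = μ(2/r − 1/a) gives v_p = √[μ(2/r₁ − 1/a_t)] = 2.4560 km/s.
First burn Δv₁ = |v_p − v₁| = 0.6088 km/s.
Circular speed at r₂: v₂ = √(μ/r₂) = 0.6695 km/s.
Transfer-orbit speed at r₂: v_a = √[μ(2/r₂ − 1/a_t)] = 0.3226 km/s.
Second burn Δv₂ = |v₂ − v_a| = 0.3469 km/s.
Δv = Δv₁ + Δv₂ = 0.6088 + 0.3469 = 0.9557 km/s.

Δv = 0.956 km/s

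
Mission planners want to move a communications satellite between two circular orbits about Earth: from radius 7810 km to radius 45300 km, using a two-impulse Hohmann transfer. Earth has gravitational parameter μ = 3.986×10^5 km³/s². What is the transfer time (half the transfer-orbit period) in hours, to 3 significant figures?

Transfer-ellipse semi-major axis a_t = (r₁ + r₂)/2 = (7810 + 45300)/2 = 26555 km.
By Kepler's third law the transfer-orbit period is T = 2π√(a_t³/μ), so t = T/2 = 21530 s.
Converting: 21530 s ÷ 3600 s/hour = 5.98 hours.

t = 5.98 hours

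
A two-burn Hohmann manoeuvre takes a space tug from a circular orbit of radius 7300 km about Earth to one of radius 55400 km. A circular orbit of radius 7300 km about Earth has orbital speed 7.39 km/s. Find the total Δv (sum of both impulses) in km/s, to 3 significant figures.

From the circular-orbit relation v² = μ/r at r = 7300 km: μ = v²r = (7.39)² × 7300 = 3.98668×10^5 km³/s².
The Hohmann ellipse has a_t = (r₁ + r₂)/2 = 31350 km.
Circular speed at r₁: v₁ = √(μ/r₁) = √(3.98668×10^5/7300) = 7.390 km/s.
On the transfer ellipse at r₁, v² = μ(2/r − 1/a) gives v_p = √[μ(2/r₁ − 1/a_t)] = 9.824 km/s.
First burn Δv₁ = |v_p − v₁| = 2.434 km/s.
At r₂, v₂ = √(μ/r₂) = 2.6826 km/s.
Transfer-orbit speed at r₂: v_a = √[μ(2/r₂ − 1/a_t)] = 1.2945 km/s.
Second burn Δv₂ = |v₂ − v_a| = 1.388 km/s.
Total Δv = Δv₁ + Δv₂ = 3.822 km/s.

Δv = 3.82 km/s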